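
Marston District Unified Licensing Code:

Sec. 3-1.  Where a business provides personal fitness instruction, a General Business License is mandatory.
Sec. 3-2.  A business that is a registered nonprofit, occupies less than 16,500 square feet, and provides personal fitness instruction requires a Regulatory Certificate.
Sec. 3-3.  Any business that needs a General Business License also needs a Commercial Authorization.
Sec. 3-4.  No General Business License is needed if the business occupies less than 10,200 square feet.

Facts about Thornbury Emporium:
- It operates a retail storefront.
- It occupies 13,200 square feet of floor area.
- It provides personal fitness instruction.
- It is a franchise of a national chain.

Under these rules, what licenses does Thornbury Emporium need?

Sec. 3-1. provides personal fitness instruction → General Business License required.
Sec. 3-2. is a franchise of a national chain (not: is a registered nonprofit); floor area 13,200 square feet < 16,500 square feet; provides personal fitness instruction → Regulatory Certificate not required.
Sec. 3-3. General Business License is required → Commercial Authorization also required.
Sec. 3-4. floor area 13,200 square feet ≥ 10,200 square feet → General Business License exemption does not apply.

Commercial Authorization, General Business License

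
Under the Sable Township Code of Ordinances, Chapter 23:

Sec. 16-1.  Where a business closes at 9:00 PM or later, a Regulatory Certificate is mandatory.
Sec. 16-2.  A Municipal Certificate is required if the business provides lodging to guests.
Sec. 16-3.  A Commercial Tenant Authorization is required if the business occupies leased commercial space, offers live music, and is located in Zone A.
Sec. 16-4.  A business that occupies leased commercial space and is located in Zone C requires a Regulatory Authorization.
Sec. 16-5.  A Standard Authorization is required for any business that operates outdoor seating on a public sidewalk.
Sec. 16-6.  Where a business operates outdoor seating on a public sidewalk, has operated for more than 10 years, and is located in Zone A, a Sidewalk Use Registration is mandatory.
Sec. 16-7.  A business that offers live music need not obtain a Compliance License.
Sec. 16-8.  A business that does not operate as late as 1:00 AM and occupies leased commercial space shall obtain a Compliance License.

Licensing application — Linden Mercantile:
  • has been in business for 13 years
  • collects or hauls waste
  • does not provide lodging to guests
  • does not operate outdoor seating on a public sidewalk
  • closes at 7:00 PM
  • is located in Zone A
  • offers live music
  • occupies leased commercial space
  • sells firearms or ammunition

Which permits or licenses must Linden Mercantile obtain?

Commercial Tenant Authorization

Sec. 16-1. closes 7:00 PM, at/before 9:00 PM → Regulatory Certificate not required.
Sec. 16-2. does not provide lodging to guests → Municipal Certificate not required.
Sec. 16-3. occupies leased commercial space; offers live music; is located in Zone A → Commercial Tenant Authorization required.
Sec. 16-4. occupies leased commercial space; is located in Zone A (not: is located in Zone C) → Regulatory Authorization not required.
Sec. 16-5. does not operate outdoor seating on a public sidewalk → Standard Authorization not required.
Sec. 16-6. does not operate outdoor seating on a public sidewalk; years in business 13 > 10; is located in Zone A → Sidewalk Use Registration not required.
Sec. 16-7. offers live music → exempt from Compliance License.
Sec. 16-8. closes 7:00 PM, at/before 1:00 AM; occupies leased commercial space → Compliance License required.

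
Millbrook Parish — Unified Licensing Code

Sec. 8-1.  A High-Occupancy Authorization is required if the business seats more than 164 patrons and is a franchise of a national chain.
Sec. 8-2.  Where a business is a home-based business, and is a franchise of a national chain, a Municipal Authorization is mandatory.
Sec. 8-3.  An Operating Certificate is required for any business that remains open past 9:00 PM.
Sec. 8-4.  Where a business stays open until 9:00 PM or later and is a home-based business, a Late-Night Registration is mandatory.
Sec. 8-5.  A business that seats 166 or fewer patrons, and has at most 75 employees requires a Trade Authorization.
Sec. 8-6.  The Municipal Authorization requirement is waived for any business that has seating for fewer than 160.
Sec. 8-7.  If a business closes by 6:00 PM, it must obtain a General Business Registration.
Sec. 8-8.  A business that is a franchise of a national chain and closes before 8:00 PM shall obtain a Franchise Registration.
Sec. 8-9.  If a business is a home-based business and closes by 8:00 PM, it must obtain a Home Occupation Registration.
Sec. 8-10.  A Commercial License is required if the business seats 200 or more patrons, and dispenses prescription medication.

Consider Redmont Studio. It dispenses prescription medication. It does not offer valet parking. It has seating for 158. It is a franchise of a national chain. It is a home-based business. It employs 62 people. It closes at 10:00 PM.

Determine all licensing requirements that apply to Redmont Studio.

Late-Night Registration, Operating Certificate, Trade Authorization

Sec. 8-1. seating 158 ≤ 164; is a franchise of a national chain → High-Occupancy Authorization not required.
Sec. 8-2. is a home-based business; is a franchise of a national chain → Municipal Authorization required.
Sec. 8-3. closes 10:00 PM, after 9:00 PM → Operating Certificate required.
Sec. 8-4. closes 10:00 PM, after 9:00 PM; is a home-based business → Late-Night Registration required.
Sec. 8-5. seating 158 ≤ 166; employees 62 ≤ 75 → Trade Authorization required.
Sec. 8-6. seating 158 < 160 → exempt from Municipal Authorization.
Sec. 8-7. closes 10:00 PM, after 6:00 PM → General Business Registration not required.
Sec. 8-8. is a franchise of a national chain; closes 10:00 PM, after 8:00 PM → Franchise Registration not required.
Sec. 8-9. is a home-based business; closes 10:00 PM, after 8:00 PM → Home Occupation Registration not required.
Sec. 8-10. seating 158 < 200; dispenses prescription medication → Commercial License not required.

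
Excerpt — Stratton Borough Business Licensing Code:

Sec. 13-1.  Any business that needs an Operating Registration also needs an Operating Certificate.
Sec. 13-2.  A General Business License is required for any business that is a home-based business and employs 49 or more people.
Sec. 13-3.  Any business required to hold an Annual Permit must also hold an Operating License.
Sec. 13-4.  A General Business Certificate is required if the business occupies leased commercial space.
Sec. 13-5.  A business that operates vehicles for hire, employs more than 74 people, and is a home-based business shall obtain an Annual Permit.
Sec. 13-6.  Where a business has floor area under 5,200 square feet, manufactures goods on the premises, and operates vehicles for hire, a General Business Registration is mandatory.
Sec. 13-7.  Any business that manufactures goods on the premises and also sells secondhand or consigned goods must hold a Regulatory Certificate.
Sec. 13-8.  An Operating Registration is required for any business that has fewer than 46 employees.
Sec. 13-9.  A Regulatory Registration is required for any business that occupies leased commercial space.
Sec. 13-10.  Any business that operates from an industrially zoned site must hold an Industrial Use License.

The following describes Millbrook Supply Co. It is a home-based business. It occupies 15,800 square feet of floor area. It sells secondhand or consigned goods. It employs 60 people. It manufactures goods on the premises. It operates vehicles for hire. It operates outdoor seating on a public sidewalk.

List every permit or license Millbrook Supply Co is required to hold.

General Business License, Regulatory Certificate

Sec. 13-1. Operating Registration is not required → no effect.
Sec. 13-2. is a home-based business; employees 60 ≥ 49 → General Business License required.
Sec. 13-3. Annual Permit is not required → no effect.
Sec. 13-4. is a home-based business (not: occupies leased commercial space) → General Business Certificate not required.
Sec. 13-5. operates vehicles for hire; employees 60 ≤ 74; is a home-based business → Annual Permit not required.
Sec. 13-6. floor area 15,800 square feet ≥ 5,200 square feet; manufactures goods on the premises; operates vehicles for hire → General Business Registration not required.
Sec. 13-7. manufactures goods on the premises; sells secondhand or consigned goods → Regulatory Certificate required.
Sec. 13-8. employees 60 ≥ 46 → Operating Registration not required.
Sec. 13-9. is a home-based business (not: occupies leased commercial space) → Regulatory Registration not required.
Sec. 13-10. is a home-based business (not: operates from an industrially zoned site) → Industrial Use License not required.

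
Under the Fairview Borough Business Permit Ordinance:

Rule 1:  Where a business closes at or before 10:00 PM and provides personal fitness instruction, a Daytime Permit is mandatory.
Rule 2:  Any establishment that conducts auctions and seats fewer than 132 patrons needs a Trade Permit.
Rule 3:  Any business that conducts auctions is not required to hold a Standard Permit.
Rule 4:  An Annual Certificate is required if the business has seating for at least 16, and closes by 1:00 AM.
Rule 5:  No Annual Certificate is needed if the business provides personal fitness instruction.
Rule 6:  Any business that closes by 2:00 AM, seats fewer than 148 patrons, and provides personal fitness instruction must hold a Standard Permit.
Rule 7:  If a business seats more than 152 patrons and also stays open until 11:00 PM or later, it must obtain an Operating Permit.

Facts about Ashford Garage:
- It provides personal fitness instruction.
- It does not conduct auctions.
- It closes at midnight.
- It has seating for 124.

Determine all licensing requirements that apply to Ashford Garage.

Rule 1: closes midnight, after 10:00 PM; provides personal fitness instruction → Daytime Permit not required.
Rule 2: does not conduct auctions; seating 124 < 132 → Trade Permit not required.
Rule 3: does not conduct auctions → Standard Permit exemption does not apply.
Rule 4: seating 124 ≥ 16; closes midnight, at/before 1:00 AM → Annual Certificate required.
Rule 5: provides personal fitness instruction → exempt from Annual Certificate.
Rule 6: closes midnight, at/before 2:00 AM; seating 124 < 148; provides personal fitness instruction → Standard Permit required.
Rule 7: seating 124 ≤ 152; closes midnight, after 11:00 PM → Operating Permit not required.

Standard Permit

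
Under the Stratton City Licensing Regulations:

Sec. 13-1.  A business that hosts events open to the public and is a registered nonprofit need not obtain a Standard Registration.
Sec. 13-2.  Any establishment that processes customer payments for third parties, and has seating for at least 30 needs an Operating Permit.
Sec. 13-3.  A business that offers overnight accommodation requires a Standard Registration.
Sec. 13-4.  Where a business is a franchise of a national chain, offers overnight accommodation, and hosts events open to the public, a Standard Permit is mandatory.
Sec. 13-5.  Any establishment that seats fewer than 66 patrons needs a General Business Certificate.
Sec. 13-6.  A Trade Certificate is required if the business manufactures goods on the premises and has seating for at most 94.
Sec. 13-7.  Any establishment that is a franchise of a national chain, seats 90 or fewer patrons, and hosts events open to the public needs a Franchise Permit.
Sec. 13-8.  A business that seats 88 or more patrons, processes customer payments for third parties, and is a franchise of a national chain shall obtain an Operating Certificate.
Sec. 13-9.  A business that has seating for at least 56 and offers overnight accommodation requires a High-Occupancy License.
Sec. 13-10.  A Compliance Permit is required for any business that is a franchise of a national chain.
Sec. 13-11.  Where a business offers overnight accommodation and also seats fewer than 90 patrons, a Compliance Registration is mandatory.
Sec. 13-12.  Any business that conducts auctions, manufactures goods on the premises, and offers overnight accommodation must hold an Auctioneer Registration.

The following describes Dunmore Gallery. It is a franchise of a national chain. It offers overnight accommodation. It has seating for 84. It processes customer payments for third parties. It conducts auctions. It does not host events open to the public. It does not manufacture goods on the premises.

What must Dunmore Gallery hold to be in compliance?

Sec. 13-1. does not host events open to the public; is a franchise of a national chain (not: is a registered nonprofit) → Standard Registration exemption does not apply.
Sec. 13-2. processes customer payments for third parties; seating 84 ≥ 30 → Operating Permit required.
Sec. 13-3. offers overnight accommodation → Standard Registration required.
Sec. 13-4. is a franchise of a national chain; offers overnight accommodation; does not host events open to the public → Standard Permit not required.
Sec. 13-5. seating 84 ≥ 66 → General Business Certificate not required.
Sec. 13-6. does not manufacture goods on the premises; seating 84 ≤ 94 → Trade Certificate not required.
Sec. 13-7. is a franchise of a national chain; seating 84 ≤ 90; does not host events open to the public → Franchise Permit not required.
Sec. 13-8. seating 84 < 88; processes customer payments for third parties; is a franchise of a national chain → Operating Certificate not required.
Sec. 13-9. seating 84 ≥ 56; offers overnight accommodation → High-Occupancy License required.
Sec. 13-10. is a franchise of a national chain → Compliance Permit required.
Sec. 13-11. offers overnight accommodation; seating 84 < 90 → Compliance Registration required.
Sec. 13-12. conducts auctions; does not manufacture goods on the premises; offers overnight accommodation → Auctioneer Registration not required.

Compliance Permit, Compliance Registration, High-Occupancy License, Operating Permit, Standard Registration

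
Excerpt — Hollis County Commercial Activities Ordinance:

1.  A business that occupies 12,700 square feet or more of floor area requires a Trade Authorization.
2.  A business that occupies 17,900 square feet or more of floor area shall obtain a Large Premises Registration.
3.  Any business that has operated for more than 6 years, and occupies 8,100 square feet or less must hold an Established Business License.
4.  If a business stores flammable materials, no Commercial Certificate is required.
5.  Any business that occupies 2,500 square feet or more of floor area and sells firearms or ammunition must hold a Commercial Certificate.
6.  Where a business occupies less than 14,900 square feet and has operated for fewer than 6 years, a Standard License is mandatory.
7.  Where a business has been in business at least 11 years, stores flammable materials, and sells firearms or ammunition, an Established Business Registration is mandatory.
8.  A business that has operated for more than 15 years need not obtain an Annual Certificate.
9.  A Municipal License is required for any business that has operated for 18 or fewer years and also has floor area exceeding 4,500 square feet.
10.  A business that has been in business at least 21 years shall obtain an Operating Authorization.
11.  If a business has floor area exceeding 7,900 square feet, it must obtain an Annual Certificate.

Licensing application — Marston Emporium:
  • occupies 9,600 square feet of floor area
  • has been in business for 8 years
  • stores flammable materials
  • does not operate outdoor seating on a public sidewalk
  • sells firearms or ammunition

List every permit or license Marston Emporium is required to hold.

1. floor area 9,600 square feet < 12,700 square feet → Trade Authorization not required.
2. floor area 9,600 square feet < 17,900 square feet → Large Premises Registration not required.
3. years in business 8 > 6; floor area 9,600 square feet > 8,100 square feet → Established Business License not required.
4. stores flammable materials → exempt from Commercial Certificate.
5. floor area 9,600 square feet ≥ 2,500 square feet; sells firearms or ammunition → Commercial Certificate required.
6. floor area 9,600 square feet < 14,900 square feet; years in business 8 ≥ 6 → Standard License not required.
7. years in business 8 < 11; stores flammable materials; sells firearms or ammunition → Established Business Registration not required.
8. years in business 8 ≤ 15 → Annual Certificate exemption does not apply.
9. years in business 8 ≤ 18; floor area 9,600 square feet > 4,500 square feet → Municipal License required.
10. years in business 8 < 21 → Operating Authorization not required.
11. floor area 9,600 square feet > 7,900 square feet → Annual Certificate required.

Annual Certificate, Municipal License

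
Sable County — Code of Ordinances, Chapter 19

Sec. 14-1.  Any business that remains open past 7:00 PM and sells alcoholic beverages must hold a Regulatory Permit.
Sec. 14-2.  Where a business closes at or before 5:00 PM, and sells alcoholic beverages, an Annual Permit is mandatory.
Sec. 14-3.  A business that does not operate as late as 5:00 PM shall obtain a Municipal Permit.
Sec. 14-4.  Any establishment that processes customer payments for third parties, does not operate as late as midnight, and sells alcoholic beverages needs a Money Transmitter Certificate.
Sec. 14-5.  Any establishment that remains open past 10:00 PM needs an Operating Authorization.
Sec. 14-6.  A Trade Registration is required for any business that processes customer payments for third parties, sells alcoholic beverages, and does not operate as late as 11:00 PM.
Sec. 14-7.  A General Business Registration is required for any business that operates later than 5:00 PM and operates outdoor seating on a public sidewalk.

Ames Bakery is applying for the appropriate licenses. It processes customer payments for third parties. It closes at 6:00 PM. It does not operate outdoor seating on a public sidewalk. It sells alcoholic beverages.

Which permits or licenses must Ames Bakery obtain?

Sec. 14-1. closes 6:00 PM, at/before 7:00 PM; sells alcoholic beverages → Regulatory Permit not required.
Sec. 14-2. closes 6:00 PM, after 5:00 PM; sells alcoholic beverages → Annual Permit not required.
Sec. 14-3. closes 6:00 PM, after 5:00 PM → Municipal Permit not required.
Sec. 14-4. processes customer payments for third parties; closes 6:00 PM, at/before midnight; sells alcoholic beverages → Money Transmitter Certificate required.
Sec. 14-5. closes 6:00 PM, at/before 10:00 PM → Operating Authorization not required.
Sec. 14-6. processes customer payments for third parties; sells alcoholic beverages; closes 6:00 PM, at/before 11:00 PM → Trade Registration required.
Sec. 14-7. closes 6:00 PM, after 5:00 PM; does not operate outdoor seating on a public sidewalk → General Business Registration not required.

Money Transmitter Certificate, Trade Registration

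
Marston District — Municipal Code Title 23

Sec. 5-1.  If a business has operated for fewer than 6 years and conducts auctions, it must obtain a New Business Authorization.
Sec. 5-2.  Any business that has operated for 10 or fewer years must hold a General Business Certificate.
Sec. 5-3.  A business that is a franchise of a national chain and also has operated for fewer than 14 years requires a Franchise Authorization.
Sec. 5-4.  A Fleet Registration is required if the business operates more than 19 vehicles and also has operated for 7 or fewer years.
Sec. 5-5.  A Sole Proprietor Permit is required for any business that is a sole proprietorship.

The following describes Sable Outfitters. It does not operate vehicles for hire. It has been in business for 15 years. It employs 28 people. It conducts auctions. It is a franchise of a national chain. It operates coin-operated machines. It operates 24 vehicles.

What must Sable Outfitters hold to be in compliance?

None

Sec. 5-1. years in business 15 ≥ 6; conducts auctions → New Business Authorization not required.
Sec. 5-2. years in business 15 > 10 → General Business Certificate not required.
Sec. 5-3. is a franchise of a national chain; years in business 15 ≥ 14 → Franchise Authorization not required.
Sec. 5-4. vehicles 24 > 19; years in business 15 > 7 → Fleet Registration not required.
Sec. 5-5. is a franchise of a national chain (not: is a sole proprietorship) → Sole Proprietor Permit not required.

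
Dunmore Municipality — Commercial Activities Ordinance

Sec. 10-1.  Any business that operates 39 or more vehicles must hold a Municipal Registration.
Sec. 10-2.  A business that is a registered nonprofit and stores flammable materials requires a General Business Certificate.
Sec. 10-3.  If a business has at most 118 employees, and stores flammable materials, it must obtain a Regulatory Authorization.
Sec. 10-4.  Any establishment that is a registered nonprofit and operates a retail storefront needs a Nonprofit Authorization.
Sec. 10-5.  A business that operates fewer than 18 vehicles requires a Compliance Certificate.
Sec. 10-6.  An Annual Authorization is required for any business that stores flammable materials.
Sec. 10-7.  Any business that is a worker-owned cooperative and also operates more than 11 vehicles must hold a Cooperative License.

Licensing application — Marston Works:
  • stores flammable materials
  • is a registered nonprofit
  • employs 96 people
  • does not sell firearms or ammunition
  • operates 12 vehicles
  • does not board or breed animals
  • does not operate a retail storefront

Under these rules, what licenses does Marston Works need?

Annual Authorization, Compliance Certificate, General Business Certificate, Regulatory Authorization

Sec. 10-1. vehicles 12 < 39 → Municipal Registration not required.
Sec. 10-2. is a registered nonprofit; stores flammable materials → General Business Certificate required.
Sec. 10-3. employees 96 ≤ 118; stores flammable materials → Regulatory Authorization required.
Sec. 10-4. is a registered nonprofit; does not operate a retail storefront → Nonprofit Authorization not required.
Sec. 10-5. vehicles 12 < 18 → Compliance Certificate required.
Sec. 10-6. stores flammable materials → Annual Authorization required.
Sec. 10-7. is a registered nonprofit (not: is a worker-owned cooperative); vehicles 12 > 11 → Cooperative License not required.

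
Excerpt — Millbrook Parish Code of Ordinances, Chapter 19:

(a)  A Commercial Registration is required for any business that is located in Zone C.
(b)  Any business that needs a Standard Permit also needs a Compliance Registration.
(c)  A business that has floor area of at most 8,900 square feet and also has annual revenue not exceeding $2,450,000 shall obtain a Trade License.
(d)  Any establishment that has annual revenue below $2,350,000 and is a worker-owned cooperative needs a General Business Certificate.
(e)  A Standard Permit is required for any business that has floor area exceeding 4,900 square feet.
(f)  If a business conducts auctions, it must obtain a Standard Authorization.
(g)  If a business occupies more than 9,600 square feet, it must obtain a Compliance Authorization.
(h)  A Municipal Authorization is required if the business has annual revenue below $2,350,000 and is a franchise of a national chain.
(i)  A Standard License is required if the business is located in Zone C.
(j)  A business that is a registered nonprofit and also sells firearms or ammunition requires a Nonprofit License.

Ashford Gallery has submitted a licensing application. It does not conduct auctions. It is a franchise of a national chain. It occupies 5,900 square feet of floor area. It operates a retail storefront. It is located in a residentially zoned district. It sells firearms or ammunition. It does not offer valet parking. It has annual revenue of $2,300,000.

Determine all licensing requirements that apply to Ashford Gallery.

Compliance Registration, Municipal Authorization, Standard Permit, Trade License

(a) is located in a residentially zoned district (not: is located in Zone C) → Commercial Registration not required.
(b) Standard Permit is required → Compliance Registration also required.
(c) floor area 5,900 square feet ≤ 8,900 square feet; revenue $2,300,000 ≤ $2,450,000 → Trade License required.
(d) revenue $2,300,000 < $2,350,000; is a franchise of a national chain (not: is a worker-owned cooperative) → General Business Certificate not required.
(e) floor area 5,900 square feet > 4,900 square feet → Standard Permit required.
(f) does not conduct auctions → Standard Authorization not required.
(g) floor area 5,900 square feet ≤ 9,600 square feet → Compliance Authorization not required.
(h) revenue $2,300,000 < $2,350,000; is a franchise of a national chain → Municipal Authorization required.
(i) is located in a residentially zoned district (not: is located in Zone C) → Standard License not required.
(j) is a franchise of a national chain (not: is a registered nonprofit); sells firearms or ammunition → Nonprofit License not required.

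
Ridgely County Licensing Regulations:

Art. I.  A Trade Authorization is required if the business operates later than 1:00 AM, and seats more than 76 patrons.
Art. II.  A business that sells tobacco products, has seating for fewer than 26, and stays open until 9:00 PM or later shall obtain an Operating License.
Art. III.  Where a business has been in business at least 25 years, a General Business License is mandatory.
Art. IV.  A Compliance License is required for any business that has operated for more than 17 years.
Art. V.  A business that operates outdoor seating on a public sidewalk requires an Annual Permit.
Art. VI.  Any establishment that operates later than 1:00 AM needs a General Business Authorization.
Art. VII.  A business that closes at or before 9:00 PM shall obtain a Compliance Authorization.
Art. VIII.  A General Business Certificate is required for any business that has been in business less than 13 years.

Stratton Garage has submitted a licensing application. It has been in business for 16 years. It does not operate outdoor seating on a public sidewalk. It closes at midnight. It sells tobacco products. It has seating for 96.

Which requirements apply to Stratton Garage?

None

Art. I. closes midnight, at/before 1:00 AM; seating 96 > 76 → Trade Authorization not required.
Art. II. sells tobacco products; seating 96 ≥ 26; closes midnight, after 9:00 PM → Operating License not required.
Art. III. years in business 16 < 25 → General Business License not required.
Art. IV. years in business 16 ≤ 17 → Compliance License not required.
Art. V. does not operate outdoor seating on a public sidewalk → Annual Permit not required.
Art. VI. closes midnight, at/before 1:00 AM → General Business Authorization not required.
Art. VII. closes midnight, after 9:00 PM → Compliance Authorization not required.
Art. VIII. years in business 16 ≥ 13 → General Business Certificate not required.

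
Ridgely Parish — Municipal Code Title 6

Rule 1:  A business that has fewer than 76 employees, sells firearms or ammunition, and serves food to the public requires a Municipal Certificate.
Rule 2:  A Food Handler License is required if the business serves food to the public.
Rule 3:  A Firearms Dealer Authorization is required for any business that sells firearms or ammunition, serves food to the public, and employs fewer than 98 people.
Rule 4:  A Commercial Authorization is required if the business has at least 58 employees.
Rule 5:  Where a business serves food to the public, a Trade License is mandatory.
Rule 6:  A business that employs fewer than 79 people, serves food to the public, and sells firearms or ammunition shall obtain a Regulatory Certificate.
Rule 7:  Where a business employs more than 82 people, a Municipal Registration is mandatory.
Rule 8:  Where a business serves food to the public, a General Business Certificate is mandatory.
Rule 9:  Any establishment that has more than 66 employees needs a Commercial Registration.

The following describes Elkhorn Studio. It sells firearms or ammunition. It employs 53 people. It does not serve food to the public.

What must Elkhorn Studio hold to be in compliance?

None

Rule 1: employees 53 < 76; sells firearms or ammunition; does not serve food to the public → Municipal Certificate not required.
Rule 2: does not serve food to the public → Food Handler License not required.
Rule 3: sells firearms or ammunition; does not serve food to the public; employees 53 < 98 → Firearms Dealer Authorization not required.
Rule 4: employees 53 < 58 → Commercial Authorization not required.
Rule 5: does not serve food to the public → Trade License not required.
Rule 6: employees 53 < 79; does not serve food to the public; sells firearms or ammunition → Regulatory Certificate not required.
Rule 7: employees 53 ≤ 82 → Municipal Registration not required.
Rule 8: does not serve food to the public → General Business Certificate not required.
Rule 9: employees 53 ≤ 66 → Commercial Registration not required.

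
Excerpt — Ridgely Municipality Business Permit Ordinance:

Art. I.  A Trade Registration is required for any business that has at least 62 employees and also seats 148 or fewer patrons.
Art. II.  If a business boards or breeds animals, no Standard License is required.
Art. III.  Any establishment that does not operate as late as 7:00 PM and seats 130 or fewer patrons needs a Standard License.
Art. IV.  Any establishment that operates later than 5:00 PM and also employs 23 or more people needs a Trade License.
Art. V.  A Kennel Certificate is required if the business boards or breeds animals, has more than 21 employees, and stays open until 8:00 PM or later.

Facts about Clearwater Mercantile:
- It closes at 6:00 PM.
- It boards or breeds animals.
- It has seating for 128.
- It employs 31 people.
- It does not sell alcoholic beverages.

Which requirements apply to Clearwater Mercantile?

Art. I. employees 31 < 62; seating 128 ≤ 148 → Trade Registration not required.
Art. II. boards or breeds animals → exempt from Standard License.
Art. III. closes 6:00 PM, at/before 7:00 PM; seating 128 ≤ 130 → Standard License required.
Art. IV. closes 6:00 PM, after 5:00 PM; employees 31 ≥ 23 → Trade License required.
Art. V. boards or breeds animals; employees 31 > 21; closes 6:00 PM, at/before 8:00 PM → Kennel Certificate not required.

Trade License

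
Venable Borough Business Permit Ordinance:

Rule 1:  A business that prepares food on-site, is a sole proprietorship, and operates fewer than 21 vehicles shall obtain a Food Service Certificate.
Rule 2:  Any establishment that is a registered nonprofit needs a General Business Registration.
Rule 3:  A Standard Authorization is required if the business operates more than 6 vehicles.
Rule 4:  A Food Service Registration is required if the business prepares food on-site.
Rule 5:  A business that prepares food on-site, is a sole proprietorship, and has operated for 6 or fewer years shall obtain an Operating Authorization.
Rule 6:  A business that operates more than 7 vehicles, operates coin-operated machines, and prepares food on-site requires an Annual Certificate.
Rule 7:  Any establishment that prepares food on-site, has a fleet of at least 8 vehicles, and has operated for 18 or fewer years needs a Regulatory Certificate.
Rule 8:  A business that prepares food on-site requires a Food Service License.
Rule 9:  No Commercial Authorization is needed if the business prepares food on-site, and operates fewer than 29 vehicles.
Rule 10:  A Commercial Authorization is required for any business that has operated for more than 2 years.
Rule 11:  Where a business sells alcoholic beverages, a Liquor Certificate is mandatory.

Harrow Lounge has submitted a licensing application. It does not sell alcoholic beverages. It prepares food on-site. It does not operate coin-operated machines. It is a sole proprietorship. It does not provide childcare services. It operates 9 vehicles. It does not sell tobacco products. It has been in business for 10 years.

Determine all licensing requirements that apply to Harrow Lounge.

Rule 1: prepares food on-site; is a sole proprietorship; vehicles 9 < 21 → Food Service Certificate required.
Rule 2: is a sole proprietorship (not: is a registered nonprofit) → General Business Registration not required.
Rule 3: vehicles 9 > 6 → Standard Authorization required.
Rule 4: prepares food on-site → Food Service Registration required.
Rule 5: prepares food on-site; is a sole proprietorship; years in business 10 > 6 → Operating Authorization not required.
Rule 6: vehicles 9 > 7; does not operate coin-operated machines; prepares food on-site → Annual Certificate not required.
Rule 7: prepares food on-site; vehicles 9 ≥ 8; years in business 10 ≤ 18 → Regulatory Certificate required.
Rule 8: prepares food on-site → Food Service License required.
Rule 9: prepares food on-site; vehicles 9 < 29 → exempt from Commercial Authorization.
Rule 10: years in business 10 > 2 → Commercial Authorization required.
Rule 11: does not sell alcoholic beverages → Liquor Certificate not required.

Food Service Certificate, Food Service License, Food Service Registration, Regulatory Certificate, Standard Authorization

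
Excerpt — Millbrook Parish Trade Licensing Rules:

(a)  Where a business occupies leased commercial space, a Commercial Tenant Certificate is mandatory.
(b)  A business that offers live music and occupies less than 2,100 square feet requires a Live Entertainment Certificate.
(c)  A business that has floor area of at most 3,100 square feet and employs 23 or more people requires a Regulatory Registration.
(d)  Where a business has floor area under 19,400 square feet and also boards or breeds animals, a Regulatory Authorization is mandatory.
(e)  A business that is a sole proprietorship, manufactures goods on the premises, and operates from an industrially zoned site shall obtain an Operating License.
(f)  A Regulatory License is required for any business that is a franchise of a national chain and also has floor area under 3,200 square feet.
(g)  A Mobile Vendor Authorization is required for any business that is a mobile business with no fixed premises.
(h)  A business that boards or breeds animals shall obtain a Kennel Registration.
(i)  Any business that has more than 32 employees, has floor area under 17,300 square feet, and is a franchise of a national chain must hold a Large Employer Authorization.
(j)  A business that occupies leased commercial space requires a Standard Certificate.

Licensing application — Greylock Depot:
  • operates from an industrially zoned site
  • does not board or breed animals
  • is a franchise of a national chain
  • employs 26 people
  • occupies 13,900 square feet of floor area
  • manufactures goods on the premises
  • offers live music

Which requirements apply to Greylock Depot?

(a) operates from an industrially zoned site (not: occupies leased commercial space) → Commercial Tenant Certificate not required.
(b) offers live music; floor area 13,900 square feet ≥ 2,100 square feet → Live Entertainment Certificate not required.
(c) floor area 13,900 square feet > 3,100 square feet; employees 26 ≥ 23 → Regulatory Registration not required.
(d) floor area 13,900 square feet < 19,400 square feet; does not board or breed animals → Regulatory Authorization not required.
(e) is a franchise of a national chain (not: is a sole proprietorship); manufactures goods on the premises; operates from an industrially zoned site → Operating License not required.
(f) is a franchise of a national chain; floor area 13,900 square feet ≥ 3,200 square feet → Regulatory License not required.
(g) operates from an industrially zoned site (not: is a mobile business with no fixed premises) → Mobile Vendor Authorization not required.
(h) does not board or breed animals → Kennel Registration not required.
(i) employees 26 ≤ 32; floor area 13,900 square feet < 17,300 square feet; is a franchise of a national chain → Large Employer Authorization not required.
(j) operates from an industrially zoned site (not: occupies leased commercial space) → Standard Certificate not required.

None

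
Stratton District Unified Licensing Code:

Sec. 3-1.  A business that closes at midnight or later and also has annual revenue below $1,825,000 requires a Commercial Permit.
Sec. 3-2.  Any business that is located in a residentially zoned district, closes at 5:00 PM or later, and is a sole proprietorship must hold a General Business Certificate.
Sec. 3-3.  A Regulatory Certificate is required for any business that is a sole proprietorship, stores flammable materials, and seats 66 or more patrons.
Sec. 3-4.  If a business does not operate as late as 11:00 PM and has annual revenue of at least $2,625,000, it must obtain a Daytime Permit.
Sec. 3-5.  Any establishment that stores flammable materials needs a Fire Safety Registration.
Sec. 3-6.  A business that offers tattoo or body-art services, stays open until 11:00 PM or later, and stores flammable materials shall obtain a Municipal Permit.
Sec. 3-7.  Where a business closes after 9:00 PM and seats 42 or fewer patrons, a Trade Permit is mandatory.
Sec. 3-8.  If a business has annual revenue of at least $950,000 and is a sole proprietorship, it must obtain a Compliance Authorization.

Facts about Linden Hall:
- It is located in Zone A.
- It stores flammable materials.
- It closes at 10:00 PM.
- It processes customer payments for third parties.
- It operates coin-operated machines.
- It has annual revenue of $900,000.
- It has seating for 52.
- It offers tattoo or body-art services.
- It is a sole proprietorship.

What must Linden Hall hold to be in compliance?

Fire Safety Registration

Sec. 3-1. closes 10:00 PM, at/before midnight; revenue $900,000 < $1,825,000 → Commercial Permit not required.
Sec. 3-2. is located in Zone A (not: is located in a residentially zoned district); closes 10:00 PM, after 5:00 PM; is a sole proprietorship → General Business Certificate not required.
Sec. 3-3. is a sole proprietorship; stores flammable materials; seating 52 < 66 → Regulatory Certificate not required.
Sec. 3-4. closes 10:00 PM, at/before 11:00 PM; revenue $900,000 < $2,625,000 → Daytime Permit not required.
Sec. 3-5. stores flammable materials → Fire Safety Registration required.
Sec. 3-6. offers tattoo or body-art services; closes 10:00 PM, at/before 11:00 PM; stores flammable materials → Municipal Permit not required.
Sec. 3-7. closes 10:00 PM, after 9:00 PM; seating 52 > 42 → Trade Permit not required.
Sec. 3-8. revenue $900,000 < $950,000; is a sole proprietorship → Compliance Authorization not required.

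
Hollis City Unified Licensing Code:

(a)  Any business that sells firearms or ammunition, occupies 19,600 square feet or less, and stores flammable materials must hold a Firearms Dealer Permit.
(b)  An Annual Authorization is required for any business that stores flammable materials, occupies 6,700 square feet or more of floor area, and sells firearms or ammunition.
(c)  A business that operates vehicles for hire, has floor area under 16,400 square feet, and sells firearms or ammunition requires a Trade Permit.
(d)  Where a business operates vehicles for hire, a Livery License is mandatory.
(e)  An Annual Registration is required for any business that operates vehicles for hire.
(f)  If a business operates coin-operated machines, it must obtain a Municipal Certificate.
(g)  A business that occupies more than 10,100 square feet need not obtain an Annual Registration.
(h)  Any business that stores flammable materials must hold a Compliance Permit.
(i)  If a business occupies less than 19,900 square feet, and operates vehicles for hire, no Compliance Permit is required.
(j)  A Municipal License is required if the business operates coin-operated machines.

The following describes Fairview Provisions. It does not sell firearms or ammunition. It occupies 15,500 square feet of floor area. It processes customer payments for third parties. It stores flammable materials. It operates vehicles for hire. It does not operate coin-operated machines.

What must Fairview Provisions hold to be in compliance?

(a) does not sell firearms or ammunition; floor area 15,500 square feet ≤ 19,600 square feet; stores flammable materials → Firearms Dealer Permit not required.
(b) stores flammable materials; floor area 15,500 square feet ≥ 6,700 square feet; does not sell firearms or ammunition → Annual Authorization not required.
(c) operates vehicles for hire; floor area 15,500 square feet < 16,400 square feet; does not sell firearms or ammunition → Trade Permit not required.
(d) operates vehicles for hire → Livery License required.
(e) operates vehicles for hire → Annual Registration required.
(f) does not operate coin-operated machines → Municipal Certificate not required.
(g) floor area 15,500 square feet > 10,100 square feet → exempt from Annual Registration.
(h) stores flammable materials → Compliance Permit required.
(i) floor area 15,500 square feet < 19,900 square feet; operates vehicles for hire → exempt from Compliance Permit.
(j) does not operate coin-operated machines → Municipal License not required.

Livery License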